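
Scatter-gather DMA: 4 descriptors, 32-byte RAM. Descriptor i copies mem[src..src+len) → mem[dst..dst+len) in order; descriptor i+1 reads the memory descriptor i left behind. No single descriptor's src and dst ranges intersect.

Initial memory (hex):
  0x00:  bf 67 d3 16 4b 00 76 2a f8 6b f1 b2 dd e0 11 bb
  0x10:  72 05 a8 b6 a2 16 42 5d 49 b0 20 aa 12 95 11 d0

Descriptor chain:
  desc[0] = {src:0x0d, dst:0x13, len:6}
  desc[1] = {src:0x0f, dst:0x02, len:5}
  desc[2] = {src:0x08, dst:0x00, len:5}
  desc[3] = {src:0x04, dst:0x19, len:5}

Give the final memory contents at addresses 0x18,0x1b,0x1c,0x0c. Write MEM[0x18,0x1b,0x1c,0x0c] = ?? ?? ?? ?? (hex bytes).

[0] 0x0d->0x13 len=6 : e0 11 bb 72 05 a8
[1] 0x0f->0x02 len=5 : bb 72 05 a8 e0
[2] 0x08->0x00 len=5 : f8 6b f1 b2 dd
[3] 0x04->0x19 len=5 : dd a8 e0 2a f8
query mem[0x18]=0xa8, mem[0x1b]=0xe0, mem[0x1c]=0x2a, mem[0x0c]=0xdd

MEM[0x18,0x1b,0x1c,0x0c] = a8 e0 2a dd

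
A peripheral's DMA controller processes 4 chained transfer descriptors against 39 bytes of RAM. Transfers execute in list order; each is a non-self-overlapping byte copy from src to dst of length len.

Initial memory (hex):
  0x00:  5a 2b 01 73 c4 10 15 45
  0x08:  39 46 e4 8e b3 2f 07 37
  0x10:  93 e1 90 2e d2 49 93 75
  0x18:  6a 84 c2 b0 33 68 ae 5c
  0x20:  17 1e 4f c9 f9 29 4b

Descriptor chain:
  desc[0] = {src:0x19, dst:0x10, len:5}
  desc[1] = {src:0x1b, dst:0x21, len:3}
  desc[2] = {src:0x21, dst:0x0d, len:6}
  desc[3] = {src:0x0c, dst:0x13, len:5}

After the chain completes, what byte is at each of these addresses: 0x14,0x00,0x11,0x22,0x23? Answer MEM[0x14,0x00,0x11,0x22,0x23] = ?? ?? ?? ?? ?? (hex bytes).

D0: mem[0x10..0x14] <- [84 c2 b0 33 68]
D1: mem[0x21..0x23] <- [b0 33 68]
D2: mem[0x0d..0x12] <- [b0 33 68 f9 29 4b]
D3: mem[0x13..0x17] <- [b3 b0 33 68 f9]
query mem[0x14]=0xb0, mem[0x00]=0x5a, mem[0x11]=0x29, mem[0x22]=0x33, mem[0x23]=0x68

MEM[0x14,0x00,0x11,0x22,0x23] = b0 5a 29 33 68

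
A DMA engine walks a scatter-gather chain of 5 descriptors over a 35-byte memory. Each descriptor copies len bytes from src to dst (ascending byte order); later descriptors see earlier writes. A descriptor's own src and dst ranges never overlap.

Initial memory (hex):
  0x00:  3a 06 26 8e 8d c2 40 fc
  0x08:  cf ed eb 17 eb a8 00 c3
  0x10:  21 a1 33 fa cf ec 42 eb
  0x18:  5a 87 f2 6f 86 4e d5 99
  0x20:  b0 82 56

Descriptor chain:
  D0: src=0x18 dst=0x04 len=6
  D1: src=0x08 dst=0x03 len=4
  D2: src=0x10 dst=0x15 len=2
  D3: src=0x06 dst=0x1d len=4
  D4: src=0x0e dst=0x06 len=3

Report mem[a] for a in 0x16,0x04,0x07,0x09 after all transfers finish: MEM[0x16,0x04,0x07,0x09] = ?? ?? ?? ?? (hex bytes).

MEM[0x16,0x04,0x07,0x09] = a1 4e c3 4e

  after D0: wrote 6B at 0x04 = 5a87f26f864e
  after D1: wrote 4B at 0x03 = 864eeb17
  after D2: wrote 2B at 0x15 = 21a1
  after D3: wrote 4B at 0x1d = 176f864e
  after D4: wrote 3B at 0x06 = 00c321
query mem[0x16]=0xa1, mem[0x04]=0x4e, mem[0x07]=0xc3, mem[0x09]=0x4e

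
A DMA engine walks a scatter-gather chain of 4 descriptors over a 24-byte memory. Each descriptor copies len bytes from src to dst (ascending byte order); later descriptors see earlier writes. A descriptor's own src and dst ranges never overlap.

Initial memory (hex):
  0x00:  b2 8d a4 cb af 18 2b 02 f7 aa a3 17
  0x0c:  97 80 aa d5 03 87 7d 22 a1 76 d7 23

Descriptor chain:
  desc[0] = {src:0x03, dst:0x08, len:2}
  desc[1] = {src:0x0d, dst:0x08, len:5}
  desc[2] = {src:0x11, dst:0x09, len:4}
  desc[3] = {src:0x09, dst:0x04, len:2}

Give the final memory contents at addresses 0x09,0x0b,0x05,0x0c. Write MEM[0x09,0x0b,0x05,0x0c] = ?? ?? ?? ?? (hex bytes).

MEM[0x09,0x0b,0x05,0x0c] = 87 22 7d a1

#0 dst[0x08+2] := {0xcb,0xaf}
#1 dst[0x08+5] := {0x80,0xaa,0xd5,0x03,0x87}
#2 dst[0x09+4] := {0x87,0x7d,0x22,0xa1}
#3 dst[0x04+2] := {0x87,0x7d}
query mem[0x09]=0x87, mem[0x0b]=0x22, mem[0x05]=0x7d, mem[0x0c]=0xa1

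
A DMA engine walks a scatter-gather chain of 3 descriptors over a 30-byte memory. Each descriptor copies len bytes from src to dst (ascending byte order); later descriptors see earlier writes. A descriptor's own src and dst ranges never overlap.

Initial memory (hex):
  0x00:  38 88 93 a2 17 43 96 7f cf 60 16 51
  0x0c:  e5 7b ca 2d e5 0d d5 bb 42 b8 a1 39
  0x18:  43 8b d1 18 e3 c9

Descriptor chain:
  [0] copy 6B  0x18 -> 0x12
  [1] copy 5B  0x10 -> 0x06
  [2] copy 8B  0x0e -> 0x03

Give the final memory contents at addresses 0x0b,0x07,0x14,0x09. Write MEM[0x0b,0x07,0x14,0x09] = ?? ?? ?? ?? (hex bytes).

MEM[0x0b,0x07,0x14,0x09] = 51 43 d1 d1

[0] 0x18->0x12 len=6 : 43 8b d1 18 e3 c9
[1] 0x10->0x06 len=5 : e5 0d 43 8b d1
[2] 0x0e->0x03 len=8 : ca 2d e5 0d 43 8b d1 18
query mem[0x0b]=0x51, mem[0x07]=0x43, mem[0x14]=0xd1, mem[0x09]=0xd1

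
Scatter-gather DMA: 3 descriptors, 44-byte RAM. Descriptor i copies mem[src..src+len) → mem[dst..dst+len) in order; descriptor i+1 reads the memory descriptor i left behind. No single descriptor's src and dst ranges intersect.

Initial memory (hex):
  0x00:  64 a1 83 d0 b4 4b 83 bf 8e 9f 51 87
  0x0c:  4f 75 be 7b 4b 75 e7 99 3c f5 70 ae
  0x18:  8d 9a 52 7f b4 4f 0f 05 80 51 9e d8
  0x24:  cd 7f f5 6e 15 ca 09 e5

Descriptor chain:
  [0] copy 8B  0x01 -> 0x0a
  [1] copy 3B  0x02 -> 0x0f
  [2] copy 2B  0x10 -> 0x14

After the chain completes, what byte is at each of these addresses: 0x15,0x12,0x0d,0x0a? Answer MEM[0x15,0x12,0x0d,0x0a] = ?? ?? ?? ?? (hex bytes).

#0 dst[0x0a+8] := {0xa1,0x83,0xd0,0xb4,0x4b,0x83,0xbf,0x8e}
#1 dst[0x0f+3] := {0x83,0xd0,0xb4}
#2 dst[0x14+2] := {0xd0,0xb4}
query mem[0x15]=0xb4, mem[0x12]=0xe7, mem[0x0d]=0xb4, mem[0x0a]=0xa1

MEM[0x15,0x12,0x0d,0x0a] = b4 e7 b4 a1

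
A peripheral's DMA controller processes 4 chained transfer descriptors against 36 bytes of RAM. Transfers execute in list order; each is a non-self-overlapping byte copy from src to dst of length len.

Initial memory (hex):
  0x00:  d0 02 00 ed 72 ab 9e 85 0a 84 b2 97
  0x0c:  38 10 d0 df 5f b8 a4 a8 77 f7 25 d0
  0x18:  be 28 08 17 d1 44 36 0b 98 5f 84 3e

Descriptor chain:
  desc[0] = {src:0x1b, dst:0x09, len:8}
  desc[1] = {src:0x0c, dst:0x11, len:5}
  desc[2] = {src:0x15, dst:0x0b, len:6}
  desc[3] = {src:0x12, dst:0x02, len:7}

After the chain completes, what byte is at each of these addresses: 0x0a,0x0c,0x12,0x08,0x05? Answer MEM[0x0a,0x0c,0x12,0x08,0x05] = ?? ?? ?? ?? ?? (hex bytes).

MEM[0x0a,0x0c,0x12,0x08,0x05] = d1 25 0b be 84

  after D0: wrote 8B at 0x09 = 17d144360b985f84
  after D1: wrote 5B at 0x11 = 360b985f84
  after D2: wrote 6B at 0x0b = 8425d0be2808
  after D3: wrote 7B at 0x02 = 0b985f8425d0be
query mem[0x0a]=0xd1, mem[0x0c]=0x25, mem[0x12]=0x0b, mem[0x08]=0xbe, mem[0x05]=0x84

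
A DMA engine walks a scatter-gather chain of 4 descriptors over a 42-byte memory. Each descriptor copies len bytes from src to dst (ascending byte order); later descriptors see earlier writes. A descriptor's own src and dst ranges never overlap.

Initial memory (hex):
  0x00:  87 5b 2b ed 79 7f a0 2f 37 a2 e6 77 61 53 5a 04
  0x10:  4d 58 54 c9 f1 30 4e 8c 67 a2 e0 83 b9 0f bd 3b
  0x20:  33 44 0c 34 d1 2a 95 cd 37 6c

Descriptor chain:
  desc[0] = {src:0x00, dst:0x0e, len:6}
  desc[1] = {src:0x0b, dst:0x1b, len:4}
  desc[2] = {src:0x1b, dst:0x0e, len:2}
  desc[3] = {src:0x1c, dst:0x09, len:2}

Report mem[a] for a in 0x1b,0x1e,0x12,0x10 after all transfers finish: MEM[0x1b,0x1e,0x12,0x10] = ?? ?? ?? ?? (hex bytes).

MEM[0x1b,0x1e,0x12,0x10] = 77 87 79 2b

#0 dst[0x0e+6] := {0x87,0x5b,0x2b,0xed,0x79,0x7f}
#1 dst[0x1b+4] := {0x77,0x61,0x53,0x87}
#2 dst[0x0e+2] := {0x77,0x61}
#3 dst[0x09+2] := {0x61,0x53}
query mem[0x1b]=0x77, mem[0x1e]=0x87, mem[0x12]=0x79, mem[0x10]=0x2b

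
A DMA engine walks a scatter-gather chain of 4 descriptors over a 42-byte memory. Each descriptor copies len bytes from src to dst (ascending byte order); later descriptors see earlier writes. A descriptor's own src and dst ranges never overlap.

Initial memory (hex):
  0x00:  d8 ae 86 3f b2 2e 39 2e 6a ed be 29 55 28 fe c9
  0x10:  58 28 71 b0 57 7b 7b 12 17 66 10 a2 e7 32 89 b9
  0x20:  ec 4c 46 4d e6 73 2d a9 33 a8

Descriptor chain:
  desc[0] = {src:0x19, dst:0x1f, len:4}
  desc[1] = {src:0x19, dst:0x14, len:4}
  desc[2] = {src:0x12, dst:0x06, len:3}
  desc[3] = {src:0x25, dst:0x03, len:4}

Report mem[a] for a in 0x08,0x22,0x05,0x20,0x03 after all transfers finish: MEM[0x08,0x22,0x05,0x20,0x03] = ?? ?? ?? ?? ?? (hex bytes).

MEM[0x08,0x22,0x05,0x20,0x03] = 66 e7 a9 10 73

  after D0: wrote 4B at 0x1f = 6610a2e7
  after D1: wrote 4B at 0x14 = 6610a2e7
  after D2: wrote 3B at 0x06 = 71b066
  after D3: wrote 4B at 0x03 = 732da933
query mem[0x08]=0x66, mem[0x22]=0xe7, mem[0x05]=0xa9, mem[0x20]=0x10, mem[0x03]=0x73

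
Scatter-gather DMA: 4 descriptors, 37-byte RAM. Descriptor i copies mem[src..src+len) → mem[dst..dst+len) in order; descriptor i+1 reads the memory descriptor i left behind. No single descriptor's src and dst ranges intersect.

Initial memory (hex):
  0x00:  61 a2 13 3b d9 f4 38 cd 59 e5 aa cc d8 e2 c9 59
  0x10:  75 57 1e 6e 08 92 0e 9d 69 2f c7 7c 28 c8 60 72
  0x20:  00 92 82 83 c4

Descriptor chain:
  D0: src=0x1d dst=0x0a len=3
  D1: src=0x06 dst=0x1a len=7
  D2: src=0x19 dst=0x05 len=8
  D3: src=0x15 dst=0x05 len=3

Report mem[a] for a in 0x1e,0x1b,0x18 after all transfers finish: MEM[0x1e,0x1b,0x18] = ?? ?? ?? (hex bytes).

MEM[0x1e,0x1b,0x18] = c8 cd 69

D0: mem[0x0a..0x0c] <- [c8 60 72]
D1: mem[0x1a..0x20] <- [38 cd 59 e5 c8 60 72]
D2: mem[0x05..0x0c] <- [2f 38 cd 59 e5 c8 60 72]
D3: mem[0x05..0x07] <- [92 0e 9d]
query mem[0x1e]=0xc8, mem[0x1b]=0xcd, mem[0x18]=0x69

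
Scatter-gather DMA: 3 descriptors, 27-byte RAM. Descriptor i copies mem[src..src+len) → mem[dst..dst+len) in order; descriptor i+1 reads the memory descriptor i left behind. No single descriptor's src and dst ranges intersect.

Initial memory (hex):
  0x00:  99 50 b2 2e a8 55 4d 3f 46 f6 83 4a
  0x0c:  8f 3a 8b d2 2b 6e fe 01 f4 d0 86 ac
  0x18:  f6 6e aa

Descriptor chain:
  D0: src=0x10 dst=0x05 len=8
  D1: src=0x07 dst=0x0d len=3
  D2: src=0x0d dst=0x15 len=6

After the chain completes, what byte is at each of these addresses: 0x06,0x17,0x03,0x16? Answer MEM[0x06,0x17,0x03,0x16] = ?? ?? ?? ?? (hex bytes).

  after D0: wrote 8B at 0x05 = 2b6efe01f4d086ac
  after D1: wrote 3B at 0x0d = fe01f4
  after D2: wrote 6B at 0x15 = fe01f42b6efe
query mem[0x06]=0x6e, mem[0x17]=0xf4, mem[0x03]=0x2e, mem[0x16]=0x01

MEM[0x06,0x17,0x03,0x16] = 6e f4 2e 01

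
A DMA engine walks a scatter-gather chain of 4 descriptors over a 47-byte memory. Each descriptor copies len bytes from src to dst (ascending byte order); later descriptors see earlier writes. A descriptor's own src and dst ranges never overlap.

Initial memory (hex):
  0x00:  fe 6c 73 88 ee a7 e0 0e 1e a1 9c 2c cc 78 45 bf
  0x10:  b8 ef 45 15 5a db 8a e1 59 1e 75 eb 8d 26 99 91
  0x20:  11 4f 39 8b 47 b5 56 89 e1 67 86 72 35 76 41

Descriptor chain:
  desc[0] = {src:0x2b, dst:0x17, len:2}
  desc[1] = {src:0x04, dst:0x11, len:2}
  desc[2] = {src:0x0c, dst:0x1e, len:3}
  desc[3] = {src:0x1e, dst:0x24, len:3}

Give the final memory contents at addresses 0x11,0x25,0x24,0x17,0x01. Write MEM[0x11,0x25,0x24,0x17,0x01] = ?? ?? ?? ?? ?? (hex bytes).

MEM[0x11,0x25,0x24,0x17,0x01] = ee 78 cc 72 6c

  after D0: wrote 2B at 0x17 = 7235
  after D1: wrote 2B at 0x11 = eea7
  after D2: wrote 3B at 0x1e = cc7845
  after D3: wrote 3B at 0x24 = cc7845
query mem[0x11]=0xee, mem[0x25]=0x78, mem[0x24]=0xcc, mem[0x17]=0x72, mem[0x01]=0x6c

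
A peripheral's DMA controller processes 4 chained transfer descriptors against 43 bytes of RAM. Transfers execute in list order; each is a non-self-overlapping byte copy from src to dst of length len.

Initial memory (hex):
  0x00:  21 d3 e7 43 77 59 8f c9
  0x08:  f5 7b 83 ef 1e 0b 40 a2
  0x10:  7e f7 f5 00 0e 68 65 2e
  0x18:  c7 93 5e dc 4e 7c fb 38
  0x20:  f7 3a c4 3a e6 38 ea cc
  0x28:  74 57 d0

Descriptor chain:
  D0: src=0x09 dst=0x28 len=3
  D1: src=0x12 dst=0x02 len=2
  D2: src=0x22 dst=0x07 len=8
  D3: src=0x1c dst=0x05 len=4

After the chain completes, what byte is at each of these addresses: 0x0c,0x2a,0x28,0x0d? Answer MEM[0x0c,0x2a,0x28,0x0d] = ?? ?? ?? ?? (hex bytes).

D0: mem[0x28..0x2a] <- [7b 83 ef]
D1: mem[0x02..0x03] <- [f5 00]
D2: mem[0x07..0x0e] <- [c4 3a e6 38 ea cc 7b 83]
D3: mem[0x05..0x08] <- [4e 7c fb 38]
query mem[0x0c]=0xcc, mem[0x2a]=0xef, mem[0x28]=0x7b, mem[0x0d]=0x7b

MEM[0x0c,0x2a,0x28,0x0d] = cc ef 7b 7b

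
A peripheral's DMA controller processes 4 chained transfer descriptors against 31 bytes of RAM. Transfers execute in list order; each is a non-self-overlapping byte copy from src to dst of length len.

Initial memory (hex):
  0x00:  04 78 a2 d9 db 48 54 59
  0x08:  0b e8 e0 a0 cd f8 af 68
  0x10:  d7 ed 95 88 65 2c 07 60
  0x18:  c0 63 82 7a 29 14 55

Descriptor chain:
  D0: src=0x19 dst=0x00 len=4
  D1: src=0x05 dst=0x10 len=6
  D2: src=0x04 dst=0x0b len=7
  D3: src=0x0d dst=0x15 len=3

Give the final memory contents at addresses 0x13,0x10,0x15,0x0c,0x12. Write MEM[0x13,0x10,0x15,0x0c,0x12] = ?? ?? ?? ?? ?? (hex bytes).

#0 dst[0x00+4] := {0x63,0x82,0x7a,0x29}
#1 dst[0x10+6] := {0x48,0x54,0x59,0x0b,0xe8,0xe0}
#2 dst[0x0b+7] := {0xdb,0x48,0x54,0x59,0x0b,0xe8,0xe0}
#3 dst[0x15+3] := {0x54,0x59,0x0b}
query mem[0x13]=0x0b, mem[0x10]=0xe8, mem[0x15]=0x54, mem[0x0c]=0x48, mem[0x12]=0x59

MEM[0x13,0x10,0x15,0x0c,0x12] = 0b e8 54 48 59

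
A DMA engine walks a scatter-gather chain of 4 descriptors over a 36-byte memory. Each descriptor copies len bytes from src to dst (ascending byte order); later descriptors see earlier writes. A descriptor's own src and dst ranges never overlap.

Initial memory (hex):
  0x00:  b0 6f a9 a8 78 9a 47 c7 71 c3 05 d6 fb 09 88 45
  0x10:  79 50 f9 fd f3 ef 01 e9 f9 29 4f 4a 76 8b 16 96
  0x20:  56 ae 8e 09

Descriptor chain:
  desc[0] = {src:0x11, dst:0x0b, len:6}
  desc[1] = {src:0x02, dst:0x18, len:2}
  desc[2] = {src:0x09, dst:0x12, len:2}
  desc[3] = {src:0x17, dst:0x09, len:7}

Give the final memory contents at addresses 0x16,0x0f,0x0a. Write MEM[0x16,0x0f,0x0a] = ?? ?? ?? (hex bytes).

MEM[0x16,0x0f,0x0a] = 01 8b a9

  after D0: wrote 6B at 0x0b = 50f9fdf3ef01
  after D1: wrote 2B at 0x18 = a9a8
  after D2: wrote 2B at 0x12 = c305
  after D3: wrote 7B at 0x09 = e9a9a84f4a768b
query mem[0x16]=0x01, mem[0x0f]=0x8b, mem[0x0a]=0xa9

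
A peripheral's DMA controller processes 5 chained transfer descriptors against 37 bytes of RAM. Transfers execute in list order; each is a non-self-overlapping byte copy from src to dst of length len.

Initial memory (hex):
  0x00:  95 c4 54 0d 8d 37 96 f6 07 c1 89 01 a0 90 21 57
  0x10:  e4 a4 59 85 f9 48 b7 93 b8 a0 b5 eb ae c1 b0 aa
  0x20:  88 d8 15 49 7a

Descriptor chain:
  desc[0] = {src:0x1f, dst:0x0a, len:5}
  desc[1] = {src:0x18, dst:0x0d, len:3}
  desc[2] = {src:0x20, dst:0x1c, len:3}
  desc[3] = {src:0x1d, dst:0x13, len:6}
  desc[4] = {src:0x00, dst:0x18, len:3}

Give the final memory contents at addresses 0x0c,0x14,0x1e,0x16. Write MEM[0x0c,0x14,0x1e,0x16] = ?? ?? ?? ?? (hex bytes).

D0: mem[0x0a..0x0e] <- [aa 88 d8 15 49]
D1: mem[0x0d..0x0f] <- [b8 a0 b5]
D2: mem[0x1c..0x1e] <- [88 d8 15]
D3: mem[0x13..0x18] <- [d8 15 aa 88 d8 15]
D4: mem[0x18..0x1a] <- [95 c4 54]
query mem[0x0c]=0xd8, mem[0x14]=0x15, mem[0x1e]=0x15, mem[0x16]=0x88

MEM[0x0c,0x14,0x1e,0x16] = d8 15 15 88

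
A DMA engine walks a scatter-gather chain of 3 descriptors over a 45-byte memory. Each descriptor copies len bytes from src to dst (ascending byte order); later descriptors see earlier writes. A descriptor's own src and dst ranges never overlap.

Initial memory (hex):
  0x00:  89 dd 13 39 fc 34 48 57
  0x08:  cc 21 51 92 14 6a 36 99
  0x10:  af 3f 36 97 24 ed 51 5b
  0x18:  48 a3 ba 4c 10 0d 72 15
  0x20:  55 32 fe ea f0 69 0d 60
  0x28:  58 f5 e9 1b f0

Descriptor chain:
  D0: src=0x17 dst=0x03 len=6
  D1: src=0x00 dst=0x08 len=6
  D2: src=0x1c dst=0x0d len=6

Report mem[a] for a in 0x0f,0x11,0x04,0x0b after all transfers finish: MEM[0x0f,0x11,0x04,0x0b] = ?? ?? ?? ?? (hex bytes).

[0] 0x17->0x03 len=6 : 5b 48 a3 ba 4c 10
[1] 0x00->0x08 len=6 : 89 dd 13 5b 48 a3
[2] 0x1c->0x0d len=6 : 10 0d 72 15 55 32
query mem[0x0f]=0x72, mem[0x11]=0x55, mem[0x04]=0x48, mem[0x0b]=0x5b

MEM[0x0f,0x11,0x04,0x0b] = 72 55 48 5b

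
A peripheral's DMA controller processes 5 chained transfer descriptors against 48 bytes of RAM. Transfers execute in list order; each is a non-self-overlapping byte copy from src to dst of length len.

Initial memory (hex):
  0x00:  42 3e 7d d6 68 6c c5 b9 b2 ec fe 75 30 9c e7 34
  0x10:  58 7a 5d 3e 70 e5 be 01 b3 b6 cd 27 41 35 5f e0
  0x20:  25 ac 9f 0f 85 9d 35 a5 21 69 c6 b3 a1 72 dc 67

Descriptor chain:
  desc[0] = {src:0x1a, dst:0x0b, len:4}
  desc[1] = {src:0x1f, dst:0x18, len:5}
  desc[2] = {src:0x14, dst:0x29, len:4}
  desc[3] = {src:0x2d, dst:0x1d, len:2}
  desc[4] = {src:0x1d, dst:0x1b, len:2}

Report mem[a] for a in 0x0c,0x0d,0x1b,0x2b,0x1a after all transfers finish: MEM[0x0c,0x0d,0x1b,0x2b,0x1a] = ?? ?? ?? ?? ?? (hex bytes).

  after D0: wrote 4B at 0x0b = cd274135
  after D1: wrote 5B at 0x18 = e025ac9f0f
  after D2: wrote 4B at 0x29 = 70e5be01
  after D3: wrote 2B at 0x1d = 72dc
  after D4: wrote 2B at 0x1b = 72dc
query mem[0x0c]=0x27, mem[0x0d]=0x41, mem[0x1b]=0x72, mem[0x2b]=0xbe, mem[0x1a]=0xac

MEM[0x0c,0x0d,0x1b,0x2b,0x1a] = 27 41 72 be ac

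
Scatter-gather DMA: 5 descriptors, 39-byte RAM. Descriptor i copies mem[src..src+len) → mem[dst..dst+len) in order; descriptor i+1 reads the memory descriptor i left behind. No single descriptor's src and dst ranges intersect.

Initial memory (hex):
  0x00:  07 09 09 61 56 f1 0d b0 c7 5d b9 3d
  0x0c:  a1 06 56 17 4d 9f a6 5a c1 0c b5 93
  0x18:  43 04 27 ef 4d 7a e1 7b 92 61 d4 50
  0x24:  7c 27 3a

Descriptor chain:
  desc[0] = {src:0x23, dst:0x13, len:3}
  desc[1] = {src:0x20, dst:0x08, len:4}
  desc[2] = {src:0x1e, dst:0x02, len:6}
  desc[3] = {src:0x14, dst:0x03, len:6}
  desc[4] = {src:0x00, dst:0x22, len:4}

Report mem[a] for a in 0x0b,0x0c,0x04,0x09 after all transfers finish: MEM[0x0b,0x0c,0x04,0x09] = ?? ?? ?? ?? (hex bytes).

MEM[0x0b,0x0c,0x04,0x09] = 50 a1 27 61

  after D0: wrote 3B at 0x13 = 507c27
  after D1: wrote 4B at 0x08 = 9261d450
  after D2: wrote 6B at 0x02 = e17b9261d450
  after D3: wrote 6B at 0x03 = 7c27b5934304
  after D4: wrote 4B at 0x22 = 0709e17c
query mem[0x0b]=0x50, mem[0x0c]=0xa1, mem[0x04]=0x27, mem[0x09]=0x61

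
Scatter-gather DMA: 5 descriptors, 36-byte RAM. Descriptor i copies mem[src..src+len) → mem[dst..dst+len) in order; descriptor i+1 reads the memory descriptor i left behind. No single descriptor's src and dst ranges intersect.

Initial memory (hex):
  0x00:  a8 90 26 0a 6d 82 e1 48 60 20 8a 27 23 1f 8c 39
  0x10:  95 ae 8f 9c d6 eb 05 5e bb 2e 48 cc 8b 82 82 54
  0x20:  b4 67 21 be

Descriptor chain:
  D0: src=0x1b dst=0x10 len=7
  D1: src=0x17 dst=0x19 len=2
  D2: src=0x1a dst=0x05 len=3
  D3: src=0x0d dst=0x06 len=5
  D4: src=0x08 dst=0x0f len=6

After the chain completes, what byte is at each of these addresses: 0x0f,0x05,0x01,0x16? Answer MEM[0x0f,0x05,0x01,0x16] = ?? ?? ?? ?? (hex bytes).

MEM[0x0f,0x05,0x01,0x16] = 39 bb 90 67

#0 dst[0x10+7] := {0xcc,0x8b,0x82,0x82,0x54,0xb4,0x67}
#1 dst[0x19+2] := {0x5e,0xbb}
#2 dst[0x05+3] := {0xbb,0xcc,0x8b}
#3 dst[0x06+5] := {0x1f,0x8c,0x39,0xcc,0x8b}
#4 dst[0x0f+6] := {0x39,0xcc,0x8b,0x27,0x23,0x1f}
query mem[0x0f]=0x39, mem[0x05]=0xbb, mem[0x01]=0x90, mem[0x16]=0x67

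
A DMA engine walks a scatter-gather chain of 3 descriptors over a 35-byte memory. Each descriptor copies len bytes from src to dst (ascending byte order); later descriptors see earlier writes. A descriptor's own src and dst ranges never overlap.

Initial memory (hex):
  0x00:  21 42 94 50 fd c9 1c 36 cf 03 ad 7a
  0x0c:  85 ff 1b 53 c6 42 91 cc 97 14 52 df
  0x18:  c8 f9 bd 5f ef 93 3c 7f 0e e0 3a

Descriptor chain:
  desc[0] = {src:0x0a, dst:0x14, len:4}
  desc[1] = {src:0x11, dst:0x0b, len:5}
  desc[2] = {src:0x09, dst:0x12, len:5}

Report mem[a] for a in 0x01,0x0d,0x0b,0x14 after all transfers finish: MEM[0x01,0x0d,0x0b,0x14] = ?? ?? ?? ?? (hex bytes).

  after D0: wrote 4B at 0x14 = ad7a85ff
  after D1: wrote 5B at 0x0b = 4291ccad7a
  after D2: wrote 5B at 0x12 = 03ad4291cc
query mem[0x01]=0x42, mem[0x0d]=0xcc, mem[0x0b]=0x42, mem[0x14]=0x42

MEM[0x01,0x0d,0x0b,0x14] = 42 cc 42 42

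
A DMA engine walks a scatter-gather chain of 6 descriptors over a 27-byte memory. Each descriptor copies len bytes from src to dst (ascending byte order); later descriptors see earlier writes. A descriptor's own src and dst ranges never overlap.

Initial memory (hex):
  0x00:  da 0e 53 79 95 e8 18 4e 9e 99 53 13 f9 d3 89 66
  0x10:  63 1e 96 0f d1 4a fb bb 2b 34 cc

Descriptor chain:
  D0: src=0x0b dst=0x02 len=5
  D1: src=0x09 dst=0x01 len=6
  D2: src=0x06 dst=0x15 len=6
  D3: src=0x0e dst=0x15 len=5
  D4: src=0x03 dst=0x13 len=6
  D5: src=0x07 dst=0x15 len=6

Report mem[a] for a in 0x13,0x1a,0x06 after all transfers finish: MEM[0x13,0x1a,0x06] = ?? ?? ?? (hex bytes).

#0 dst[0x02+5] := {0x13,0xf9,0xd3,0x89,0x66}
#1 dst[0x01+6] := {0x99,0x53,0x13,0xf9,0xd3,0x89}
#2 dst[0x15+6] := {0x89,0x4e,0x9e,0x99,0x53,0x13}
#3 dst[0x15+5] := {0x89,0x66,0x63,0x1e,0x96}
#4 dst[0x13+6] := {0x13,0xf9,0xd3,0x89,0x4e,0x9e}
#5 dst[0x15+6] := {0x4e,0x9e,0x99,0x53,0x13,0xf9}
query mem[0x13]=0x13, mem[0x1a]=0xf9, mem[0x06]=0x89

MEM[0x13,0x1a,0x06] = 13 f9 89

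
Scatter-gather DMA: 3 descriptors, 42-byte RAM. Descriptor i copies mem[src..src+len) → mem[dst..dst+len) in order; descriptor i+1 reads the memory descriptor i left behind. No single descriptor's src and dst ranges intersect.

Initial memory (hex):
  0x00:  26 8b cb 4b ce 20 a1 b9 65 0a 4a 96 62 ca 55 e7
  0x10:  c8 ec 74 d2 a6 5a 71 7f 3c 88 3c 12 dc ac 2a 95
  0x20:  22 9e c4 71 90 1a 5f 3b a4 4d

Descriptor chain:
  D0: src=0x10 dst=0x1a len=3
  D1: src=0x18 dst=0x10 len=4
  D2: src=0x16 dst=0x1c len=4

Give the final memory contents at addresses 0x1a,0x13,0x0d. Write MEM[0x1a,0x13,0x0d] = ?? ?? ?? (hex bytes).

MEM[0x1a,0x13,0x0d] = c8 ec ca

[0] 0x10->0x1a len=3 : c8 ec 74
[1] 0x18->0x10 len=4 : 3c 88 c8 ec
[2] 0x16->0x1c len=4 : 71 7f 3c 88
query mem[0x1a]=0xc8, mem[0x13]=0xec, mem[0x0d]=0xca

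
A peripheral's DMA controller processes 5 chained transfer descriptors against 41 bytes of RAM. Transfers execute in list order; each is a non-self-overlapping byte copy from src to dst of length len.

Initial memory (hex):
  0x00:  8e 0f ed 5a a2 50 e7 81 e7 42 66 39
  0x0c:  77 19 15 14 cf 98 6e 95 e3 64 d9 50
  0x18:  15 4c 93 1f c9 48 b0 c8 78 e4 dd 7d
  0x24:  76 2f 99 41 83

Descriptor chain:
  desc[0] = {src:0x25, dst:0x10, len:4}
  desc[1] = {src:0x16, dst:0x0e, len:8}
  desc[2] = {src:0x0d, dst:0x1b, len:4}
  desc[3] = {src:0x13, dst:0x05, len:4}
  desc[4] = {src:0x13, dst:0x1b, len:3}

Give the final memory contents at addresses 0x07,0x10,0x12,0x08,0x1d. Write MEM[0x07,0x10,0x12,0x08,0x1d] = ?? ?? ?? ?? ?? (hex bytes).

MEM[0x07,0x10,0x12,0x08,0x1d] = 48 15 93 d9 48

#0 dst[0x10+4] := {0x2f,0x99,0x41,0x83}
#1 dst[0x0e+8] := {0xd9,0x50,0x15,0x4c,0x93,0x1f,0xc9,0x48}
#2 dst[0x1b+4] := {0x19,0xd9,0x50,0x15}
#3 dst[0x05+4] := {0x1f,0xc9,0x48,0xd9}
#4 dst[0x1b+3] := {0x1f,0xc9,0x48}
query mem[0x07]=0x48, mem[0x10]=0x15, mem[0x12]=0x93, mem[0x08]=0xd9, mem[0x1d]=0x48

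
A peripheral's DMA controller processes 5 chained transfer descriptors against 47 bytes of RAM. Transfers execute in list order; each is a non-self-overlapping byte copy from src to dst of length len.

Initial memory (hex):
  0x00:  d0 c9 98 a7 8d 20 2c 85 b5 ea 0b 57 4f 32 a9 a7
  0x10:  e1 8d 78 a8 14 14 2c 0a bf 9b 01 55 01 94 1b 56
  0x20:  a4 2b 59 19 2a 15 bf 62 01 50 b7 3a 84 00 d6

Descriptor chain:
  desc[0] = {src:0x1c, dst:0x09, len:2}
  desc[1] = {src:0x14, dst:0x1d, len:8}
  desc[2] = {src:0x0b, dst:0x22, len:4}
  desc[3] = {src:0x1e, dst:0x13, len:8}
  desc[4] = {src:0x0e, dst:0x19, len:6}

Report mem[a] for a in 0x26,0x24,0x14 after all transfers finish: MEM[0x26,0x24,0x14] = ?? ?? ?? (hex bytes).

  after D0: wrote 2B at 0x09 = 0194
  after D1: wrote 8B at 0x1d = 14142c0abf9b0155
  after D2: wrote 4B at 0x22 = 574f32a9
  after D3: wrote 8B at 0x13 = 142c0abf574f32a9
  after D4: wrote 6B at 0x19 = a9a7e18d7814
query mem[0x26]=0xbf, mem[0x24]=0x32, mem[0x14]=0x2c

MEM[0x26,0x24,0x14] = bf 32 2c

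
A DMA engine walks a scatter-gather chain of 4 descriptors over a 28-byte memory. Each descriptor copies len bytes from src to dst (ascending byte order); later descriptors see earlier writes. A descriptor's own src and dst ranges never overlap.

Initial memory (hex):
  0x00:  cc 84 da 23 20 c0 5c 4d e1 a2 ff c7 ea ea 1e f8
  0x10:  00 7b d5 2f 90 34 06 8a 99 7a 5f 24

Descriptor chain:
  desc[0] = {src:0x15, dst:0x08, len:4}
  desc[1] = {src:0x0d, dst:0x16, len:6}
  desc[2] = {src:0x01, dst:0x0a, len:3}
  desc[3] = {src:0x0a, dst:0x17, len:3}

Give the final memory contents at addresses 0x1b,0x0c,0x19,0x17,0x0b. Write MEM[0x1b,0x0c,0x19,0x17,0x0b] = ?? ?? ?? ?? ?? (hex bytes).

MEM[0x1b,0x0c,0x19,0x17,0x0b] = d5 23 23 84 da

  after D0: wrote 4B at 0x08 = 34068a99
  after D1: wrote 6B at 0x16 = ea1ef8007bd5
  after D2: wrote 3B at 0x0a = 84da23
  after D3: wrote 3B at 0x17 = 84da23
query mem[0x1b]=0xd5, mem[0x0c]=0x23, mem[0x19]=0x23, mem[0x17]=0x84, mem[0x0b]=0xda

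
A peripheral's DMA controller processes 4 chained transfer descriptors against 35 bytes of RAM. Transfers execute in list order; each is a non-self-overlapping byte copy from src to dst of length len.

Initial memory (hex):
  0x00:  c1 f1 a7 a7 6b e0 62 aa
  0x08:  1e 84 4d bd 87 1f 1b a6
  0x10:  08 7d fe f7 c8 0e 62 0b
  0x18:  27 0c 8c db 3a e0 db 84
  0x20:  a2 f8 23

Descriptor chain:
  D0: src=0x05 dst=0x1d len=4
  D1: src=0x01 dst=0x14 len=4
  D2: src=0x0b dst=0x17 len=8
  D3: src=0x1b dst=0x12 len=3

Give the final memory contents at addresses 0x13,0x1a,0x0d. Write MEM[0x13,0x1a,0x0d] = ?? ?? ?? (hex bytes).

D0: mem[0x1d..0x20] <- [e0 62 aa 1e]
D1: mem[0x14..0x17] <- [f1 a7 a7 6b]
D2: mem[0x17..0x1e] <- [bd 87 1f 1b a6 08 7d fe]
D3: mem[0x12..0x14] <- [a6 08 7d]
query mem[0x13]=0x08, mem[0x1a]=0x1b, mem[0x0d]=0x1f

MEM[0x13,0x1a,0x0d] = 08 1b 1f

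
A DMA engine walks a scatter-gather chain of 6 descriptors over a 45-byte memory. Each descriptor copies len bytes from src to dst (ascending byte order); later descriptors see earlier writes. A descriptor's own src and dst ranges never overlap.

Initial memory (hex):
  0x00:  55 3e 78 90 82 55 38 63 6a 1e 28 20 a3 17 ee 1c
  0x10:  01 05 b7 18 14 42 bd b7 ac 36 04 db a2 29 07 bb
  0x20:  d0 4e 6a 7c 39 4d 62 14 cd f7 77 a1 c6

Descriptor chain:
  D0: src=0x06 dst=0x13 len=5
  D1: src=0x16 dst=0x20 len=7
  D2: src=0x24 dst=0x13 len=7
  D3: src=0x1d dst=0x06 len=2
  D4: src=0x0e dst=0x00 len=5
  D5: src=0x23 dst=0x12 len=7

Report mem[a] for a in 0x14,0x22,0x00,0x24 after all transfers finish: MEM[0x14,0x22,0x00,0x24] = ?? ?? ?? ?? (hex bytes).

D0: mem[0x13..0x17] <- [38 63 6a 1e 28]
D1: mem[0x20..0x26] <- [1e 28 ac 36 04 db a2]
D2: mem[0x13..0x19] <- [04 db a2 14 cd f7 77]
D3: mem[0x06..0x07] <- [29 07]
D4: mem[0x00..0x04] <- [ee 1c 01 05 b7]
D5: mem[0x12..0x18] <- [36 04 db a2 14 cd f7]
query mem[0x14]=0xdb, mem[0x22]=0xac, mem[0x00]=0xee, mem[0x24]=0x04

MEM[0x14,0x22,0x00,0x24] = db ac ee 04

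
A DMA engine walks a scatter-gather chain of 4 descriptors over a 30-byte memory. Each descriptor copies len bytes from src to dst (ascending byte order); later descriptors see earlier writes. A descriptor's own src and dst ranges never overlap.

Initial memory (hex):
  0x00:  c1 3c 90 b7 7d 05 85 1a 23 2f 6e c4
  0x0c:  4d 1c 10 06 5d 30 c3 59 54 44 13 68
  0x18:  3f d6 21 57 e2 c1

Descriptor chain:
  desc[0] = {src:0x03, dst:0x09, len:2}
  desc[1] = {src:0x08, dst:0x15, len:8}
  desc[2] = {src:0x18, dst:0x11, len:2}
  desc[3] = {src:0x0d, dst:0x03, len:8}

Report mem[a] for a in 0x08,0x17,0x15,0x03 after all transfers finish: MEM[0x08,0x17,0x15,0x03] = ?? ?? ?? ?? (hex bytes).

#0 dst[0x09+2] := {0xb7,0x7d}
#1 dst[0x15+8] := {0x23,0xb7,0x7d,0xc4,0x4d,0x1c,0x10,0x06}
#2 dst[0x11+2] := {0xc4,0x4d}
#3 dst[0x03+8] := {0x1c,0x10,0x06,0x5d,0xc4,0x4d,0x59,0x54}
query mem[0x08]=0x4d, mem[0x17]=0x7d, mem[0x15]=0x23, mem[0x03]=0x1c

MEM[0x08,0x17,0x15,0x03] = 4d 7d 23 1c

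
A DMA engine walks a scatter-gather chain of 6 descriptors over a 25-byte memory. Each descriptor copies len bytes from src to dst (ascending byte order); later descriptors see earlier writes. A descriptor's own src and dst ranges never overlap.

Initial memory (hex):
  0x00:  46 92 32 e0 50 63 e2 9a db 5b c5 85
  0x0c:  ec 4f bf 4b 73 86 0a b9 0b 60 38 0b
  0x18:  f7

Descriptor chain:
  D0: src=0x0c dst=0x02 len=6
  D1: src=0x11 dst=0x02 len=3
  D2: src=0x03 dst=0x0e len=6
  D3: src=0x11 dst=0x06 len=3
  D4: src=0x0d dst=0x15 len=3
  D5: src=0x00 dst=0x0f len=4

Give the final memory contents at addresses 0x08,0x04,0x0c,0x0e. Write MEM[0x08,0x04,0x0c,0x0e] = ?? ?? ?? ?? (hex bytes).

D0: mem[0x02..0x07] <- [ec 4f bf 4b 73 86]
D1: mem[0x02..0x04] <- [86 0a b9]
D2: mem[0x0e..0x13] <- [0a b9 4b 73 86 db]
D3: mem[0x06..0x08] <- [73 86 db]
D4: mem[0x15..0x17] <- [4f 0a b9]
D5: mem[0x0f..0x12] <- [46 92 86 0a]
query mem[0x08]=0xdb, mem[0x04]=0xb9, mem[0x0c]=0xec, mem[0x0e]=0x0a

MEM[0x08,0x04,0x0c,0x0e] = db b9 ec 0a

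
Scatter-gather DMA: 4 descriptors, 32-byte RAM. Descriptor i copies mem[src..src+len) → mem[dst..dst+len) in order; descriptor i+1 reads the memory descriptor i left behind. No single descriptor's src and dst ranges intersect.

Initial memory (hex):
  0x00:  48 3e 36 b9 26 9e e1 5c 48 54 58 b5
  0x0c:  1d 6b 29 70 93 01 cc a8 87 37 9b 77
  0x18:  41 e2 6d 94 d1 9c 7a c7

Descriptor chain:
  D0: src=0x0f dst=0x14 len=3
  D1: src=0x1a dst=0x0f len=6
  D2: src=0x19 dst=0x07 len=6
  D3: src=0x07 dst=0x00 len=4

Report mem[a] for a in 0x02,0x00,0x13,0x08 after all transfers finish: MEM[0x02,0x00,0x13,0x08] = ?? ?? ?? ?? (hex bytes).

  after D0: wrote 3B at 0x14 = 709301
  after D1: wrote 6B at 0x0f = 6d94d19c7ac7
  after D2: wrote 6B at 0x07 = e26d94d19c7a
  after D3: wrote 4B at 0x00 = e26d94d1
query mem[0x02]=0x94, mem[0x00]=0xe2, mem[0x13]=0x7a, mem[0x08]=0x6d

MEM[0x02,0x00,0x13,0x08] = 94 e2 7a 6d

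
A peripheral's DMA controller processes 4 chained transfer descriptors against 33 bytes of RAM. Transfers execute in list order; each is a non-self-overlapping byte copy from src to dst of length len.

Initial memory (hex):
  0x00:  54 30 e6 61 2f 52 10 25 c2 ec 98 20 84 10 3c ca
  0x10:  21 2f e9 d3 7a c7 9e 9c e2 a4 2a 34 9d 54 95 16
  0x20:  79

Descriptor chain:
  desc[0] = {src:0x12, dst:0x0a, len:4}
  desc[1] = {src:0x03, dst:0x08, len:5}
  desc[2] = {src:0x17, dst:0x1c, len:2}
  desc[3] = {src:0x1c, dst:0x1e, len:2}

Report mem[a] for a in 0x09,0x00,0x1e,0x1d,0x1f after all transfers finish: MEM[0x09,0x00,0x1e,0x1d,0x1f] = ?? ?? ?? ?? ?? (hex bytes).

  after D0: wrote 4B at 0x0a = e9d37ac7
  after D1: wrote 5B at 0x08 = 612f521025
  after D2: wrote 2B at 0x1c = 9ce2
  after D3: wrote 2B at 0x1e = 9ce2
query mem[0x09]=0x2f, mem[0x00]=0x54, mem[0x1e]=0x9c, mem[0x1d]=0xe2, mem[0x1f]=0xe2

MEM[0x09,0x00,0x1e,0x1d,0x1f] = 2f 54 9c e2 e2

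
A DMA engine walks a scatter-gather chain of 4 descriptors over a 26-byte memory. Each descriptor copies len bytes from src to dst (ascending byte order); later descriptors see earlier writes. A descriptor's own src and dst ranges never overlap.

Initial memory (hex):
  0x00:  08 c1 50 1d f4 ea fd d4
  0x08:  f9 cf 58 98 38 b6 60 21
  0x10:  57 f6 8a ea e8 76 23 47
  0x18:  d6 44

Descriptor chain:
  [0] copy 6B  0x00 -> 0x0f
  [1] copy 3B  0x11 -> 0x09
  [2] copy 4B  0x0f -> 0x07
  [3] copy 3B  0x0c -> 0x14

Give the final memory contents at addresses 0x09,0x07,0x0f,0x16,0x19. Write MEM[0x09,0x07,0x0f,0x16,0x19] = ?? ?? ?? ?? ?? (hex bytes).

MEM[0x09,0x07,0x0f,0x16,0x19] = 50 08 08 60 44

#0 dst[0x0f+6] := {0x08,0xc1,0x50,0x1d,0xf4,0xea}
#1 dst[0x09+3] := {0x50,0x1d,0xf4}
#2 dst[0x07+4] := {0x08,0xc1,0x50,0x1d}
#3 dst[0x14+3] := {0x38,0xb6,0x60}
query mem[0x09]=0x50, mem[0x07]=0x08, mem[0x0f]=0x08, mem[0x16]=0x60, mem[0x19]=0x44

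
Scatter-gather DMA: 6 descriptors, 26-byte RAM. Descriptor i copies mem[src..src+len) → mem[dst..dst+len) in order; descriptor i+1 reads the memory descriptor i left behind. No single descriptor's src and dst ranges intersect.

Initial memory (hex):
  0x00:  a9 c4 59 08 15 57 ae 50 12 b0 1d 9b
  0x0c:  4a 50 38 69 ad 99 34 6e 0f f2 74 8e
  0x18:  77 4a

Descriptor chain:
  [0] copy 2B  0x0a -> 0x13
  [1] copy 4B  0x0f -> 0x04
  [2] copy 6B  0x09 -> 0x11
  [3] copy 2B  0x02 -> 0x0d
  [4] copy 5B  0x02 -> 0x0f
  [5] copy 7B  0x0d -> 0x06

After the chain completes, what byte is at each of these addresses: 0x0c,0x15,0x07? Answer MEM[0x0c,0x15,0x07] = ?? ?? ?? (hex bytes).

D0: mem[0x13..0x14] <- [1d 9b]
D1: mem[0x04..0x07] <- [69 ad 99 34]
D2: mem[0x11..0x16] <- [b0 1d 9b 4a 50 38]
D3: mem[0x0d..0x0e] <- [59 08]
D4: mem[0x0f..0x13] <- [59 08 69 ad 99]
D5: mem[0x06..0x0c] <- [59 08 59 08 69 ad 99]
query mem[0x0c]=0x99, mem[0x15]=0x50, mem[0x07]=0x08

MEM[0x0c,0x15,0x07] = 99 50 08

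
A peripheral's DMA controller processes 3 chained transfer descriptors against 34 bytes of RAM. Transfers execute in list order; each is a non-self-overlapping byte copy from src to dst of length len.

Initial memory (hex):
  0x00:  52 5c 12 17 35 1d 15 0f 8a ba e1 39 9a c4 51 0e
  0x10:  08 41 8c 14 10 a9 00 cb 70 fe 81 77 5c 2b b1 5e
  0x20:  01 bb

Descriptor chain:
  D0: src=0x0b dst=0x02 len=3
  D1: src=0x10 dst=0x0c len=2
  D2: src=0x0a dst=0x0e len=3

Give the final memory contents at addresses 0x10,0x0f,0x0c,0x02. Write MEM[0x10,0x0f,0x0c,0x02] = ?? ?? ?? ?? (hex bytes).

  after D0: wrote 3B at 0x02 = 399ac4
  after D1: wrote 2B at 0x0c = 0841
  after D2: wrote 3B at 0x0e = e13908
query mem[0x10]=0x08, mem[0x0f]=0x39, mem[0x0c]=0x08, mem[0x02]=0x39

MEM[0x10,0x0f,0x0c,0x02] = 08 39 08 39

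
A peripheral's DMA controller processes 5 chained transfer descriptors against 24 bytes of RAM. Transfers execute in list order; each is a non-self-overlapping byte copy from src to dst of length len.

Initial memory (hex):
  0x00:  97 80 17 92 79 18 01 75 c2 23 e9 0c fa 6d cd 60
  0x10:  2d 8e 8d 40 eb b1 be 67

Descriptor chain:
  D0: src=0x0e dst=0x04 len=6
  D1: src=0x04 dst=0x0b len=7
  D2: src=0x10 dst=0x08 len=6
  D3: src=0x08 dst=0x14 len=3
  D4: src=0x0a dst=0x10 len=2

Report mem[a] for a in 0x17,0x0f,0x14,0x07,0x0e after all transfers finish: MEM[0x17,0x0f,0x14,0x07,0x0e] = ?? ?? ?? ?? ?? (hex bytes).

[0] 0x0e->0x04 len=6 : cd 60 2d 8e 8d 40
[1] 0x04->0x0b len=7 : cd 60 2d 8e 8d 40 e9
[2] 0x10->0x08 len=6 : 40 e9 8d 40 eb b1
[3] 0x08->0x14 len=3 : 40 e9 8d
[4] 0x0a->0x10 len=2 : 8d 40
query mem[0x17]=0x67, mem[0x0f]=0x8d, mem[0x14]=0x40, mem[0x07]=0x8e, mem[0x0e]=0x8e

MEM[0x17,0x0f,0x14,0x07,0x0e] = 67 8d 40 8e 8e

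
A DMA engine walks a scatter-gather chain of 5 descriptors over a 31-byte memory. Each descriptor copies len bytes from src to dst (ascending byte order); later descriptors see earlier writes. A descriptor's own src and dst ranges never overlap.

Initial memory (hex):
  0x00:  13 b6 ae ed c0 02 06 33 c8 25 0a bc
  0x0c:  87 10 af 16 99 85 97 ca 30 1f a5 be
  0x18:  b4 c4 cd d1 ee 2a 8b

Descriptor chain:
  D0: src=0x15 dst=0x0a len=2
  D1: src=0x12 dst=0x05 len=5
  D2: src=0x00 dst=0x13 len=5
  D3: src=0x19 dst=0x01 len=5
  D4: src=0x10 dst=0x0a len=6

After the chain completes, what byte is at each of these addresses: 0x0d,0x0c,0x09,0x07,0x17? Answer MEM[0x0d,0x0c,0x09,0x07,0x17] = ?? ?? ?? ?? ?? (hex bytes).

MEM[0x0d,0x0c,0x09,0x07,0x17] = 13 97 a5 30 c0

#0 dst[0x0a+2] := {0x1f,0xa5}
#1 dst[0x05+5] := {0x97,0xca,0x30,0x1f,0xa5}
#2 dst[0x13+5] := {0x13,0xb6,0xae,0xed,0xc0}
#3 dst[0x01+5] := {0xc4,0xcd,0xd1,0xee,0x2a}
#4 dst[0x0a+6] := {0x99,0x85,0x97,0x13,0xb6,0xae}
query mem[0x0d]=0x13, mem[0x0c]=0x97, mem[0x09]=0xa5, mem[0x07]=0x30, mem[0x17]=0xc0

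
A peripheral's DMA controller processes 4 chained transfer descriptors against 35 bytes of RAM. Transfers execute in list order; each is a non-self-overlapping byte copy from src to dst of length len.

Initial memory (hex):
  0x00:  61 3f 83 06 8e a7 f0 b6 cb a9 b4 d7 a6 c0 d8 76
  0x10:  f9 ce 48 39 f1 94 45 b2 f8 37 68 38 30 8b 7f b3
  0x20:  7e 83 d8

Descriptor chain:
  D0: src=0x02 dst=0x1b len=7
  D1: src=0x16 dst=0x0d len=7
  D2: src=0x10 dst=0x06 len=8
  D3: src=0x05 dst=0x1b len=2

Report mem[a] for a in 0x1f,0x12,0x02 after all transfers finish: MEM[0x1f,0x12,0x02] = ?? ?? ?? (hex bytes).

[0] 0x02->0x1b len=7 : 83 06 8e a7 f0 b6 cb
[1] 0x16->0x0d len=7 : 45 b2 f8 37 68 83 06
[2] 0x10->0x06 len=8 : 37 68 83 06 f1 94 45 b2
[3] 0x05->0x1b len=2 : a7 37
query mem[0x1f]=0xf0, mem[0x12]=0x83, mem[0x02]=0x83

MEM[0x1f,0x12,0x02] = f0 83 83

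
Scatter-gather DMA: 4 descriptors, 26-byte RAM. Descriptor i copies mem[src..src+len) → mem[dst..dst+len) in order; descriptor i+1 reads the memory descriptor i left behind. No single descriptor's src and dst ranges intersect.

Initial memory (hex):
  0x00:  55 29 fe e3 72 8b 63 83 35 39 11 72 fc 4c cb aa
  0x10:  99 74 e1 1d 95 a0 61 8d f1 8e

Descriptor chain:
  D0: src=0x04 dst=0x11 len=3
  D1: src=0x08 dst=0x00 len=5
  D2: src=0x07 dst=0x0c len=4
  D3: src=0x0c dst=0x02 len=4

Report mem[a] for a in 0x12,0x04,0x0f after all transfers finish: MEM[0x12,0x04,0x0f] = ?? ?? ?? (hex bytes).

MEM[0x12,0x04,0x0f] = 8b 39 11

[0] 0x04->0x11 len=3 : 72 8b 63
[1] 0x08->0x00 len=5 : 35 39 11 72 fc
[2] 0x07->0x0c len=4 : 83 35 39 11
[3] 0x0c->0x02 len=4 : 83 35 39 11
query mem[0x12]=0x8b, mem[0x04]=0x39, mem[0x0f]=0x11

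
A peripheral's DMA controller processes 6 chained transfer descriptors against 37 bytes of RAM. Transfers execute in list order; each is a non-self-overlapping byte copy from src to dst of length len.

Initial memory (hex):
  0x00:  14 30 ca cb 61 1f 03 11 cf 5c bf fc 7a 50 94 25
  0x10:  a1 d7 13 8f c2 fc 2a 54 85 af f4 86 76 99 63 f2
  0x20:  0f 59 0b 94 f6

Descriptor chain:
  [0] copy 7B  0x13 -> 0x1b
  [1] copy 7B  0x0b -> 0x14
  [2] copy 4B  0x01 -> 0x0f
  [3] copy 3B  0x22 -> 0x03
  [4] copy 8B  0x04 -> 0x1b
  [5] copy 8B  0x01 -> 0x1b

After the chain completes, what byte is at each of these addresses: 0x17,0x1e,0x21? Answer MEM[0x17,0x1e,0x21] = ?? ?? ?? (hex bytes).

[0] 0x13->0x1b len=7 : 8f c2 fc 2a 54 85 af
[1] 0x0b->0x14 len=7 : fc 7a 50 94 25 a1 d7
[2] 0x01->0x0f len=4 : 30 ca cb 61
[3] 0x22->0x03 len=3 : 0b 94 f6
[4] 0x04->0x1b len=8 : 94 f6 03 11 cf 5c bf fc
[5] 0x01->0x1b len=8 : 30 ca 0b 94 f6 03 11 cf
query mem[0x17]=0x94, mem[0x1e]=0x94, mem[0x21]=0x11

MEM[0x17,0x1e,0x21] = 94 94 11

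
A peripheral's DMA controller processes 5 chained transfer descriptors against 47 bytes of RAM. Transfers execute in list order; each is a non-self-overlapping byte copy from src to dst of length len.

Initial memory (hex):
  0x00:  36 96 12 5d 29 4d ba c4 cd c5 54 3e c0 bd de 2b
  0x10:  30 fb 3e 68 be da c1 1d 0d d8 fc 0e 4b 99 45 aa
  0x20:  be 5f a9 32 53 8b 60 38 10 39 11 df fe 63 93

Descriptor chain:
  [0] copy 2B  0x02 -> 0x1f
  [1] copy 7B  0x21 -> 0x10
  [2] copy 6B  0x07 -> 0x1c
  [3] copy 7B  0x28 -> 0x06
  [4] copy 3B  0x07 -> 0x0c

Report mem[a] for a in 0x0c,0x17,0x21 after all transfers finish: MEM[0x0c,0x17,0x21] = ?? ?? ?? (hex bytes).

[0] 0x02->0x1f len=2 : 12 5d
[1] 0x21->0x10 len=7 : 5f a9 32 53 8b 60 38
[2] 0x07->0x1c len=6 : c4 cd c5 54 3e c0
[3] 0x28->0x06 len=7 : 10 39 11 df fe 63 93
[4] 0x07->0x0c len=3 : 39 11 df
query mem[0x0c]=0x39, mem[0x17]=0x1d, mem[0x21]=0xc0

MEM[0x0c,0x17,0x21] = 39 1d c0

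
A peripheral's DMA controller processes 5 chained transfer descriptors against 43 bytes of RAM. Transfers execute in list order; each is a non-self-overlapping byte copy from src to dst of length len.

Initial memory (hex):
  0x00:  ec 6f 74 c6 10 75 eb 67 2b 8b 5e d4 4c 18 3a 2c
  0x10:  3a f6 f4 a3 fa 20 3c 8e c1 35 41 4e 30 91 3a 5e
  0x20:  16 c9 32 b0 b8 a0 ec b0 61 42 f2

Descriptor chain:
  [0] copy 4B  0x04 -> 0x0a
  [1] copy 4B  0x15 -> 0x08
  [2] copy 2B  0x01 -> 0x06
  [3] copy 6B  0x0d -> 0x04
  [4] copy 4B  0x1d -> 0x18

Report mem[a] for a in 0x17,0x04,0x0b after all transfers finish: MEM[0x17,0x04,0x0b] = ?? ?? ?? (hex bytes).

MEM[0x17,0x04,0x0b] = 8e 67 c1

#0 dst[0x0a+4] := {0x10,0x75,0xeb,0x67}
#1 dst[0x08+4] := {0x20,0x3c,0x8e,0xc1}
#2 dst[0x06+2] := {0x6f,0x74}
#3 dst[0x04+6] := {0x67,0x3a,0x2c,0x3a,0xf6,0xf4}
#4 dst[0x18+4] := {0x91,0x3a,0x5e,0x16}
query mem[0x17]=0x8e, mem[0x04]=0x67, mem[0x0b]=0xc1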